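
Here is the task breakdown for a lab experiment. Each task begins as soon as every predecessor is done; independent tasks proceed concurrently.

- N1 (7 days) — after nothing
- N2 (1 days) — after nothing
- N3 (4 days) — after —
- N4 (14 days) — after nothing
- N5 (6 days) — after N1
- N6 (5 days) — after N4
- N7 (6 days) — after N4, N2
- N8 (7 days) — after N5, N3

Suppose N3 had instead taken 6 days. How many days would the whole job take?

20

Actual critical path: N1→N5→N8 = 7+6+7 = 20 ⇒ 20 days.
N3 has 9 days of float (longest path through it is 11).
That remains the longest chain; total 20 days.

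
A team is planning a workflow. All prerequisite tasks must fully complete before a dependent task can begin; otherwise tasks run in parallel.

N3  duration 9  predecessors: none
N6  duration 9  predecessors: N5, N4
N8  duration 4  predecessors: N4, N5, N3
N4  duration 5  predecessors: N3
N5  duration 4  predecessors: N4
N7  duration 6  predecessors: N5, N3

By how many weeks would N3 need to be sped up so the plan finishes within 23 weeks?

Current finish: 27 weeks; target: 23.
N3 is on every critical path, so each week cut from N3 cuts the finish by one (this holds down to a finish of 19).
Need 27 − 23 = 4 weeks off N3 → N3 becomes 5 weeks, finish becomes 23.

4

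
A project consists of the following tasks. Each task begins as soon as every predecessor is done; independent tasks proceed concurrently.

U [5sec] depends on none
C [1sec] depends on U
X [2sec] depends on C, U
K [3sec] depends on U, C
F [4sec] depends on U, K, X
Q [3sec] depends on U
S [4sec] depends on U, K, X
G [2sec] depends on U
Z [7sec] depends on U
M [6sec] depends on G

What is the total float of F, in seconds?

0

U→C→K→F = 5+1+3+4 = 13 sets the makespan at 13 seconds.
F finishes as early as 13 and must finish by 13.
So F can slip 13 − 13 = 0 seconds.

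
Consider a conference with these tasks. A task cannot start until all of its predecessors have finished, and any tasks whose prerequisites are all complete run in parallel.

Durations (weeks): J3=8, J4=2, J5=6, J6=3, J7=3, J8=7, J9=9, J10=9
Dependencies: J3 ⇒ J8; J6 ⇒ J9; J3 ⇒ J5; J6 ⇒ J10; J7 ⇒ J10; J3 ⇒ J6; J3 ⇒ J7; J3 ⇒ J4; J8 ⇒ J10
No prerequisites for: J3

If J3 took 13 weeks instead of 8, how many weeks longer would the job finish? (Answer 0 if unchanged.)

5

Baseline: J3→J8→J10 = 8+7+9 = 24 → 24 weeks.
J3 is on the critical path; changing it to 13 makes that path 29 weeks.
The critical path is still J3→J8→J10; finish is now 29 weeks.
Change in finish: 29 − 24 = +5 weeks.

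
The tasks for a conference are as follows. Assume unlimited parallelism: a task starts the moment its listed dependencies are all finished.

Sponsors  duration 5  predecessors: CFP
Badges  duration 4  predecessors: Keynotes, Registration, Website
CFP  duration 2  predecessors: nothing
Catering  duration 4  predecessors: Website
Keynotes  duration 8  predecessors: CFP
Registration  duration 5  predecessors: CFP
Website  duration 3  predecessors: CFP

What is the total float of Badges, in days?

Critical path: CFP→Keynotes→Badges = 2+8+4 = 14, so the finish is 14 days.
Longest path through Badges: 14 days (earliest finish 14, latest finish 14).
Float = 14 − 14 = 0.

0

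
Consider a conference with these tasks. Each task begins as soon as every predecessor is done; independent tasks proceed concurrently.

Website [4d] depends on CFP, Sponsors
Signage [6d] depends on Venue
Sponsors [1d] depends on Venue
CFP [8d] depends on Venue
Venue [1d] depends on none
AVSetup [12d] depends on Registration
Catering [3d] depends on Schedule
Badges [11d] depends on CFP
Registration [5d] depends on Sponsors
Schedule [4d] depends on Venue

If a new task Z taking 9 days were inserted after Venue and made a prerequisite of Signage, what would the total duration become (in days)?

20

Originally the plan takes 20 days.
With Z inserted, Signage now waits for max(Venue, Z).
New critical path: Venue→CFP→Badges = 1+8+11 = 20 ⇒ 20 days.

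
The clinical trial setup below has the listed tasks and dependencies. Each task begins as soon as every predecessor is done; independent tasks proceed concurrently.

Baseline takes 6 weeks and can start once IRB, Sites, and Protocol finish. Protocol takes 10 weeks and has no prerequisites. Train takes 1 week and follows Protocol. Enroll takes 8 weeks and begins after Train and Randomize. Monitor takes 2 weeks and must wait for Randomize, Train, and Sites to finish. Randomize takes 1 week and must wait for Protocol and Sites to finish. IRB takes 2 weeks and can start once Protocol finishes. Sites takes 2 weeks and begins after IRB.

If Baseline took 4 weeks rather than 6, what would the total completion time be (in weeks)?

23

Actual critical path: Protocol→IRB→Sites→Randomize→Enroll = 10+2+2+1+8 = 23 ⇒ 23 weeks.
The longest path through Baseline is only 20 weeks, so Baseline has float 3.
No other chain overtakes it, so the finish is 23 weeks.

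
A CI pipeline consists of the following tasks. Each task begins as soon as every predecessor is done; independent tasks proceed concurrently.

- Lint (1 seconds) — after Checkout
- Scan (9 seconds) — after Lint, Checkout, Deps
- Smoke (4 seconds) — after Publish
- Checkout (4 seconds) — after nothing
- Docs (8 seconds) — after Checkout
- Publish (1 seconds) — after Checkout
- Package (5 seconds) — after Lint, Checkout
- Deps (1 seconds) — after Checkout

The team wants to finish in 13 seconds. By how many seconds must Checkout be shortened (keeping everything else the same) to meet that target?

Current finish: 14 seconds; target: 13.
Checkout is on every critical path, so each second cut from Checkout cuts the finish by one (this holds down to a finish of 11).
Need 14 − 13 = 1 second off Checkout → Checkout becomes 3 seconds, finish becomes 13.

1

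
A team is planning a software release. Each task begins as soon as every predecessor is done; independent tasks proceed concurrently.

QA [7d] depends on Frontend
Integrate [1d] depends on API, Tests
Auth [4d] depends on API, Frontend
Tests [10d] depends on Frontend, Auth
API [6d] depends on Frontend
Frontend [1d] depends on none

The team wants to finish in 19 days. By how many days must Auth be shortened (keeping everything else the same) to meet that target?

3

Current finish: 22 days; target: 19.
Auth is on every critical path, so each day cut from Auth cuts the finish by one (this holds down to a finish of 19).
Need 22 − 19 = 3 days off Auth → Auth becomes 1 day, finish becomes 19.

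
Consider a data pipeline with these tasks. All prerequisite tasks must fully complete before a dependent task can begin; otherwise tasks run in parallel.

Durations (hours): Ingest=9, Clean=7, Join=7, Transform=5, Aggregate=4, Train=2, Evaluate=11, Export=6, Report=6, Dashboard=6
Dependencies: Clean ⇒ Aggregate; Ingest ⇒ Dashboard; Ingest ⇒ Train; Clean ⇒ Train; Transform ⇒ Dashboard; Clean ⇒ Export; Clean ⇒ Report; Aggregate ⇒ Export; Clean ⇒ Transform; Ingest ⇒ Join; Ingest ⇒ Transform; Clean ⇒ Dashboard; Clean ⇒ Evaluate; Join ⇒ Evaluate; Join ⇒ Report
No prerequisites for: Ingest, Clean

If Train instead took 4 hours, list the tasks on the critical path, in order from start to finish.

As given, the longest chain is Ingest→Join→Evaluate = 9+7+11 = 27, so the finish is 27 hours.
Train is off the critical path — its longest chain is 11 hours, giving 16 of slack.
That remains the longest chain; total 27 hours.

Ingest, Join, Evaluate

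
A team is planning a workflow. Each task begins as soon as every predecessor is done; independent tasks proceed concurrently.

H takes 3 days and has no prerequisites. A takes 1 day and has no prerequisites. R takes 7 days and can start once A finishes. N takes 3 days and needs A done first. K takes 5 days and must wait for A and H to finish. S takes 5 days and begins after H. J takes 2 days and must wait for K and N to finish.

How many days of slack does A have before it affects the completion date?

The longest chain is H→K→J = 3+5+2 = 10; overall finish 10 days.
The longest chain containing A totals 8 days.
So A can slip 3 − 1 = 2 days.

2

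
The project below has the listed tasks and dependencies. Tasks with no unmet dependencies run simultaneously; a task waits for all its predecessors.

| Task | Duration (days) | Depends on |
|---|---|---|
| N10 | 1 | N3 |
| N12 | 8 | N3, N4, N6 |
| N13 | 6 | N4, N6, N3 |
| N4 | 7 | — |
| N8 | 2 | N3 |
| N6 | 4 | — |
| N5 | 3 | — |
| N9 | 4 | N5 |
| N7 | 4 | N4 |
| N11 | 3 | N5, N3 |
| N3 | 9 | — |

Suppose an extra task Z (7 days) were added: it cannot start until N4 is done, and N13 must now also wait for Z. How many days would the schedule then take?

Originally the schedule takes 17 days.
With Z inserted, N13 now waits for max(N4, N6, N3, Z).
New critical path: N4→Z→N13 = 7+7+6 = 20 ⇒ 20 days.

20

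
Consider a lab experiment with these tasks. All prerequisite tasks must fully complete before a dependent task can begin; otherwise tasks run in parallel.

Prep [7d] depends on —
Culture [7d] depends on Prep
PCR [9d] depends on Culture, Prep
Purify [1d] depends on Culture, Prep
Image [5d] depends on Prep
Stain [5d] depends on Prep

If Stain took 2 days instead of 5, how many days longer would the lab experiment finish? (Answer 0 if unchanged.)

Baseline: Prep→Culture→PCR = 7+7+9 = 23 → 23 days.
Stain has 11 days of float (longest path through it is 12).
No other chain overtakes it, so the finish is 23 days.
Change in finish: 23 − 23 = +0 days.

0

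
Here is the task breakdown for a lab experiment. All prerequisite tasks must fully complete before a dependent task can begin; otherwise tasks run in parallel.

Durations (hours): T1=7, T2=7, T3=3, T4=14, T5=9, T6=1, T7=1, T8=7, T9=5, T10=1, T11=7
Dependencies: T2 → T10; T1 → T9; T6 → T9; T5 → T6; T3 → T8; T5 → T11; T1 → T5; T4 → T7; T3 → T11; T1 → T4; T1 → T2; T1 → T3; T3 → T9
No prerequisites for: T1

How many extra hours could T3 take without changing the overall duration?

The longest chain is T1→T5→T11 = 7+9+7 = 23; overall finish 23 hours.
The longest chain containing T3 totals 17 hours.
So T3 can slip 16 − 10 = 6 hours.

6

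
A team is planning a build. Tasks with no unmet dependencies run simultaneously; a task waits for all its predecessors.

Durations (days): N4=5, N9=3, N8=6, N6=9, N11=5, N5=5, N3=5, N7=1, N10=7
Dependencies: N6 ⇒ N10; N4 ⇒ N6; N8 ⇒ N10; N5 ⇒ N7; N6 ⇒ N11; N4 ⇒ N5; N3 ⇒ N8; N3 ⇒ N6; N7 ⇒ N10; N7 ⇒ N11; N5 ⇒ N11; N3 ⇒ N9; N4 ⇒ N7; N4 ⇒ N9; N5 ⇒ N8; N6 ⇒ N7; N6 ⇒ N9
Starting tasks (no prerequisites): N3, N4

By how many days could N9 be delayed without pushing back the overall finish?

6

Critical path: N4→N5→N8→N10 = 5+5+6+7 = 23, so the finish is 23 days.
The longest chain containing N9 totals 17 days.
So N9 can slip 23 − 17 = 6 days.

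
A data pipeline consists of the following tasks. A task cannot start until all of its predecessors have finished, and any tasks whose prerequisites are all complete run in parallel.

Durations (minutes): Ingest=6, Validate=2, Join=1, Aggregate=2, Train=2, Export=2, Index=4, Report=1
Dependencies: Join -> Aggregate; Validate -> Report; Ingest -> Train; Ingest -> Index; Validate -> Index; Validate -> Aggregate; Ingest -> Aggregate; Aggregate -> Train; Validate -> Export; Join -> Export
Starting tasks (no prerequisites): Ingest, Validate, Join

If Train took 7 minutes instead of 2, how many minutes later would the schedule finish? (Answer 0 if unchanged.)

Actual critical path: Ingest→Aggregate→Train = 6+2+2 = 10 ⇒ 10 minutes.
Train is on the critical path; changing it to 7 makes that path 15 minutes.
That remains the longest chain; total 15 minutes.
Change in finish: 15 − 10 = +5 minutes.

5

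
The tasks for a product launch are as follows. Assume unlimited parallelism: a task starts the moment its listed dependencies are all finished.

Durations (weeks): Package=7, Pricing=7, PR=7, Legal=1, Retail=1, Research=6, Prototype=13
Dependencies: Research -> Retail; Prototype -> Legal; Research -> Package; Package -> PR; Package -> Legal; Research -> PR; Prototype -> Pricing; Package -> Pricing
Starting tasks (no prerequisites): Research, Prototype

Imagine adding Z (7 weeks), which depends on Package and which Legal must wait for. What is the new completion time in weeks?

21

Originally the product launch takes 20 weeks.
With Z inserted, Legal now waits for max(Package, Prototype, Z).
New critical path: Research→Package→Z→Legal = 6+7+7+1 = 21 ⇒ 21 weeks.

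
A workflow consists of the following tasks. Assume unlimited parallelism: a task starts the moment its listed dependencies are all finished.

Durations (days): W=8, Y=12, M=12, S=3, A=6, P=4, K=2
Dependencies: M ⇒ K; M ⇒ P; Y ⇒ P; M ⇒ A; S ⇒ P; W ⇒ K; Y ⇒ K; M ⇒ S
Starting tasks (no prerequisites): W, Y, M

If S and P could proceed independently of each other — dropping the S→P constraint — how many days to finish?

With the dependency in place, M→S→P = 12+3+4 = 19 sets the finish at 19 days.
Without S→P, P's earliest start moves from 15 to 12.
The longest chain is now M→A = 12+6 = 18, so the workflow takes 18 days.

18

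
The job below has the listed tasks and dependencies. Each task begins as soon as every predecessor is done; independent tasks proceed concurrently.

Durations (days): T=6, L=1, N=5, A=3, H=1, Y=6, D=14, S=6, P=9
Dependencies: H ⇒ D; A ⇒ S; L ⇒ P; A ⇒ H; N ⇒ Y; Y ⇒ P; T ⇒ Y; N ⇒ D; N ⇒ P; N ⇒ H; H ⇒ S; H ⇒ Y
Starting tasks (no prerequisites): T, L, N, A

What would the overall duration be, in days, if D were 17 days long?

Baseline: T→Y→P = 6+6+9 = 21 → 21 days.
D has 1 day of float (longest path through it is 20).
Now N→H→D = 5+1+17 = 23 is longest, so the finish becomes 23 days.

23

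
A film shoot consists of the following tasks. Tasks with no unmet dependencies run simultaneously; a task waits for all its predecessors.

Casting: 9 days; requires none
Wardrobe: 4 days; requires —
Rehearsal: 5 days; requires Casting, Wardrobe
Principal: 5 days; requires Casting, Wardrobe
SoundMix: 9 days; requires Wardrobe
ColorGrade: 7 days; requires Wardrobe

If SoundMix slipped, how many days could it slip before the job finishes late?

Casting→Rehearsal = 9+5 = 14 sets the makespan at 14 days.
The longest chain containing SoundMix totals 13 days.
So SoundMix can slip 14 − 13 = 1 day.

1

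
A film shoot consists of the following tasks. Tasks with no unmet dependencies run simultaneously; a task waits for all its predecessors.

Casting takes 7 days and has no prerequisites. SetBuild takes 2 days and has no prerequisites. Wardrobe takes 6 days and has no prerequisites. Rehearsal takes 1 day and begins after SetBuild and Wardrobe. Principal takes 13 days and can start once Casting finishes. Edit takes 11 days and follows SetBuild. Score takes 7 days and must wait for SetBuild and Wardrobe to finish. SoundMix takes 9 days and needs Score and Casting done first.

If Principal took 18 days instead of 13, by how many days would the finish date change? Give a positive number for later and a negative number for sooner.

3

The binding path is Wardrobe→Score→SoundMix = 6+7+9 = 22; finish at 22 days.
Principal has 2 days of float (longest path through it is 20).
Now Casting→Principal = 7+18 = 25 is longest, so the finish becomes 25 days.
Change in finish: 25 − 22 = +3 days.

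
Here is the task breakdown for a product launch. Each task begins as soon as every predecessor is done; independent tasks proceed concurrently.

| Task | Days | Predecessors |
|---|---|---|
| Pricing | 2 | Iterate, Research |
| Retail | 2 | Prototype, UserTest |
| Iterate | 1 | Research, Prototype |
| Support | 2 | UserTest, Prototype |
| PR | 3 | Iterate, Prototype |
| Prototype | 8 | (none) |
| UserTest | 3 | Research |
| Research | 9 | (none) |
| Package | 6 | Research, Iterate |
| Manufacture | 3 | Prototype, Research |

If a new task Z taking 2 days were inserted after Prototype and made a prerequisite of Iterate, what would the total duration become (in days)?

17

Originally the product launch takes 16 days.
With Z inserted, Iterate now waits for max(Research, Prototype, Z).
New critical path: Prototype→Z→Iterate→Package = 8+2+1+6 = 17 ⇒ 17 days.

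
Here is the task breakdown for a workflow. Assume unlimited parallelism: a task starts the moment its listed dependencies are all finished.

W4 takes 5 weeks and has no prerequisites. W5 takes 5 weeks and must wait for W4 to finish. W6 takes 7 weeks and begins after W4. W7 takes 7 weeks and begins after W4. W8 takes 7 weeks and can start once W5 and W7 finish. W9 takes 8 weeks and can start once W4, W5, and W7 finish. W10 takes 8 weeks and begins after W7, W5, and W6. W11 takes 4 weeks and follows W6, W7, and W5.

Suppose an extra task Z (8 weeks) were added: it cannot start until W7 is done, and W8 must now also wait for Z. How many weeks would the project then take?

Originally the project takes 20 weeks.
With Z inserted, W8 now waits for max(W5, W7, Z).
New critical path: W4→W7→Z→W8 = 5+7+8+7 = 27 ⇒ 27 weeks.

27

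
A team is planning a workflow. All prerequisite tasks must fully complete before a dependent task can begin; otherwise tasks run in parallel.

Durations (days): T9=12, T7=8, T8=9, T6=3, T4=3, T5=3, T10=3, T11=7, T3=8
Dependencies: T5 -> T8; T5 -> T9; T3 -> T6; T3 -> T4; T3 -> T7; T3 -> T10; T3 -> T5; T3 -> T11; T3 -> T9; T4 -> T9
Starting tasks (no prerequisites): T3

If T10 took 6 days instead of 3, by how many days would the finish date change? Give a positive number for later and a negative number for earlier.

The binding path is T3→T4→T9 = 8+3+12 = 23; finish at 23 days.
T10 is off the critical path — its longest chain is 11 days, giving 12 of slack.
The critical path is still T3→T4→T9; finish is now 23 days.
Change in finish: 23 − 23 = +0 days.

0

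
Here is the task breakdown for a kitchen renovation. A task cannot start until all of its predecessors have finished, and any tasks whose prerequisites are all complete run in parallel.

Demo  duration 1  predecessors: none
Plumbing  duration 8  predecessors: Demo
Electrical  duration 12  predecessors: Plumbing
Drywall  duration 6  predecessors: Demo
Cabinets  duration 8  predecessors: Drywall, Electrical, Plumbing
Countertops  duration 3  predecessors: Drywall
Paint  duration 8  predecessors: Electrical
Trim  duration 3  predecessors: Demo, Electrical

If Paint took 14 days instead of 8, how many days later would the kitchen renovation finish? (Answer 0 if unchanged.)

As given, the longest chain is Demo→Plumbing→Electrical→Paint = 1+8+12+8 = 29, so the finish is 29 days.
Paint is on the critical path; changing it to 14 makes that path 35 days.
The critical path is still Demo→Plumbing→Electrical→Paint; finish is now 35 days.
Change in finish: 35 − 29 = +6 days.

6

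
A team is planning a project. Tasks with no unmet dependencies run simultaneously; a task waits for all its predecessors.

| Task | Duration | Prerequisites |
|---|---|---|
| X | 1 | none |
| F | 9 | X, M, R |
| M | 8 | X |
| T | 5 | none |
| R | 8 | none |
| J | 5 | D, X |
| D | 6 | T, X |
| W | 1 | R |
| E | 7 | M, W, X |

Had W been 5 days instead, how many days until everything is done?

Actual critical path: X→M→F = 1+8+9 = 18 ⇒ 18 days.
The longest path through W is only 16 days, so W has float 2.
New critical path: R→W→E = 8+5+7 = 20 ⇒ 20 days.

20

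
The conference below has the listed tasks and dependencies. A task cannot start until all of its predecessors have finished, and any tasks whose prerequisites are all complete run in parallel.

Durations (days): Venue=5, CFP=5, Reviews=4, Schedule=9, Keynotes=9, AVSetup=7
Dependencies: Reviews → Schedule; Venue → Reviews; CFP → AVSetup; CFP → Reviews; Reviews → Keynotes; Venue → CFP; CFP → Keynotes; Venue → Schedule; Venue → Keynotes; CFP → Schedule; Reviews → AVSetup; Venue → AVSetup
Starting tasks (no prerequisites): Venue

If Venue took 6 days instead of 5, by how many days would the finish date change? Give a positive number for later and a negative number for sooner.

Actual critical path: Venue→CFP→Reviews→Schedule = 5+5+4+9 = 23 ⇒ 23 days.
Venue lies on that path, so at 6 days the path becomes 24 days.
The critical path is still Venue→CFP→Reviews→Schedule; finish is now 24 days.
Change in finish: 24 − 23 = +1 days.

1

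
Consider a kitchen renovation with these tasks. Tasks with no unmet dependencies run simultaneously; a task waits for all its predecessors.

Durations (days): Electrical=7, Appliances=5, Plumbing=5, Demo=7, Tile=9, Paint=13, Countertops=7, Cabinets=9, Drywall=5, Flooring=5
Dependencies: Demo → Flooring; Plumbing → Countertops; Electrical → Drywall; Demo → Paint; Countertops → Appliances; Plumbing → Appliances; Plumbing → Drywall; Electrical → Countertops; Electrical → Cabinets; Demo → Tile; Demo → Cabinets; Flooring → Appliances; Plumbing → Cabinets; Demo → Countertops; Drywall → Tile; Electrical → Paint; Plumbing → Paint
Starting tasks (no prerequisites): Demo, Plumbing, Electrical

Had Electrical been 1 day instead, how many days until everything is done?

20

Critical path before the change: Electrical→Drywall→Tile = 7+5+9 = 21 giving 21 days.
Electrical is on the critical path; changing it to 1 makes that path 15 days.
Now Demo→Paint = 7+13 = 20 is longest, so the finish becomes 20 days.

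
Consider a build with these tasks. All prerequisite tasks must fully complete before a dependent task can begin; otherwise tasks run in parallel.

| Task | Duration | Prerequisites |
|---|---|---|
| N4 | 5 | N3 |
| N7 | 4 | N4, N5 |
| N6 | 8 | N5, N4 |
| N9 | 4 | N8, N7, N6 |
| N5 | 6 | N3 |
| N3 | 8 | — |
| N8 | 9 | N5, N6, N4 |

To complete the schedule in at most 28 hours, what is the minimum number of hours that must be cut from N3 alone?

7

Current finish: 35 hours; target: 28.
N3 is on every critical path, so each hour cut from N3 cuts the finish by one (this holds down to a finish of 28).
Need 35 − 28 = 7 hours off N3 → N3 becomes 1 hour, finish becomes 28.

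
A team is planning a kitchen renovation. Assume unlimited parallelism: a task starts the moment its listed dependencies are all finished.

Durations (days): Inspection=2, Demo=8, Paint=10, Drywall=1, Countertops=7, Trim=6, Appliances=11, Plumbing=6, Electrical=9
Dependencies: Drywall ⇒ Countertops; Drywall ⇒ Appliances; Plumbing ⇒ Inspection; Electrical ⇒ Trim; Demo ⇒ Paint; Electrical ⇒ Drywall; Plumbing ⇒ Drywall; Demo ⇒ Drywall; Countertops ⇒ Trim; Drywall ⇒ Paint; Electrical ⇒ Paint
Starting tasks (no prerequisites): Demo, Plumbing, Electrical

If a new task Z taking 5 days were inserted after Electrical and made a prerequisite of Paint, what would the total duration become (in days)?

24

Originally the kitchen renovation takes 23 days.
With Z inserted, Paint now waits for max(Electrical, Demo, Drywall, Z).
New critical path: Electrical→Z→Paint = 9+5+10 = 24 ⇒ 24 days.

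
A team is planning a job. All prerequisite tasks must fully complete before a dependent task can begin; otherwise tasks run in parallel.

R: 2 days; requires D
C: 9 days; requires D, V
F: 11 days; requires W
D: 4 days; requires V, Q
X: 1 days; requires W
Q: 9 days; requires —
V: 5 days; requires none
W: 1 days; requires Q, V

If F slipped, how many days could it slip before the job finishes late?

1

Critical path: Q→D→C = 9+4+9 = 22, so the finish is 22 days.
F finishes as early as 21 and must finish by 22.
So F can slip 22 − 21 = 1 day.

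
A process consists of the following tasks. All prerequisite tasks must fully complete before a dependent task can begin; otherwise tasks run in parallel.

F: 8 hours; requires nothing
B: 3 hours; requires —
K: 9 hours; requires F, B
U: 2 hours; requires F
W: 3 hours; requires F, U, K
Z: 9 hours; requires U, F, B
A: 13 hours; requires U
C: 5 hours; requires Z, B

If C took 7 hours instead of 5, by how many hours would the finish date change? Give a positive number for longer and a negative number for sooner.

2

The binding path is F→U→Z→C = 8+2+9+5 = 24; finish at 24 hours.
C is on the critical path; changing it to 7 makes that path 26 hours.
No other chain overtakes it, so the finish is 26 hours.
Change in finish: 26 − 24 = +2 hours.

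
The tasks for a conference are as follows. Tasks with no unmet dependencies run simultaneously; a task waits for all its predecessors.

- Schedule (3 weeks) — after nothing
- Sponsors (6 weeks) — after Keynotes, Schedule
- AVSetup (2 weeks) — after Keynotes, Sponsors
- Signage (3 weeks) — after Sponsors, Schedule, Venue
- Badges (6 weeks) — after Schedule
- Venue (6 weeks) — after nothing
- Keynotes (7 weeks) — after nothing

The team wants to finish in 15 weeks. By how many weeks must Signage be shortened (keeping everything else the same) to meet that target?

Current finish: 16 weeks; target: 15.
Signage is on every critical path, so each week cut from Signage cuts the finish by one (this holds down to a finish of 15).
Need 16 − 15 = 1 week off Signage → Signage becomes 2 weeks, finish becomes 15.

1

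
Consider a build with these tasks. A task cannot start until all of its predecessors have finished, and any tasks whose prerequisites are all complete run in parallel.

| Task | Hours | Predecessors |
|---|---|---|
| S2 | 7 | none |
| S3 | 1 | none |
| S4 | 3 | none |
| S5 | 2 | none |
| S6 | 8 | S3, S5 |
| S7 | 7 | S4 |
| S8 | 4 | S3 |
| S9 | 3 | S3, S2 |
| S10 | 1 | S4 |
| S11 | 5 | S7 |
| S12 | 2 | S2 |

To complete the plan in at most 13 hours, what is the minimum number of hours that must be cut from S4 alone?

2

Current finish: 15 hours; target: 13.
S4 is on every critical path, so each hour cut from S4 cuts the finish by one (this holds down to a finish of 13).
Need 15 − 13 = 2 hours off S4 → S4 becomes 1 hour, finish becomes 13.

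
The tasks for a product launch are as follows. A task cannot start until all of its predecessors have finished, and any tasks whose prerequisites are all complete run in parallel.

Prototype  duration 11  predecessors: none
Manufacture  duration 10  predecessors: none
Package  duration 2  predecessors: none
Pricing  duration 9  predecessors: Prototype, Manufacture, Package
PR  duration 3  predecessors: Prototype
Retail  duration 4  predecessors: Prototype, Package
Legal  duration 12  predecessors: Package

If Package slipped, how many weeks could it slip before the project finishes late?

6

Prototype→Pricing = 11+9 = 20 sets the makespan at 20 weeks.
The longest chain containing Package totals 14 weeks.
So Package can slip 8 − 2 = 6 weeks.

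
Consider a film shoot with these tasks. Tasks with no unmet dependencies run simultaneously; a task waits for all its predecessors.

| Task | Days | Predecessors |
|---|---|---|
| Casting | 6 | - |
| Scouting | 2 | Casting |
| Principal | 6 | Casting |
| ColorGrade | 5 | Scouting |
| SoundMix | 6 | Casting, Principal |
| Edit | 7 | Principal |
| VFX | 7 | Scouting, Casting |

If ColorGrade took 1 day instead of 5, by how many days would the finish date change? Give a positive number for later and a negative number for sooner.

Critical path before the change: Casting→Principal→Edit = 6+6+7 = 19 giving 19 days.
ColorGrade has 6 days of float (longest path through it is 13).
No other chain overtakes it, so the finish is 19 days.
Change in finish: 19 − 19 = +0 days.

0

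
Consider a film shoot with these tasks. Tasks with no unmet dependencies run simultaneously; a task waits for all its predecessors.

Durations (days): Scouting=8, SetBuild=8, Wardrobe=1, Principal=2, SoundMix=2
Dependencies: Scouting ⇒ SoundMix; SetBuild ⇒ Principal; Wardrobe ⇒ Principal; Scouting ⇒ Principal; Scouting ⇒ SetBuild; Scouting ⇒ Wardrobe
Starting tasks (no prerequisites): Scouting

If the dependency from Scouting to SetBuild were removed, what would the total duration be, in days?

With the dependency in place, Scouting→SetBuild→Principal = 8+8+2 = 18 sets the finish at 18 days.
Without Scouting→SetBuild, SetBuild's earliest start moves from 8 to 0.
The longest chain is now Scouting→Wardrobe→Principal = 8+1+2 = 11, so the job takes 11 days.

11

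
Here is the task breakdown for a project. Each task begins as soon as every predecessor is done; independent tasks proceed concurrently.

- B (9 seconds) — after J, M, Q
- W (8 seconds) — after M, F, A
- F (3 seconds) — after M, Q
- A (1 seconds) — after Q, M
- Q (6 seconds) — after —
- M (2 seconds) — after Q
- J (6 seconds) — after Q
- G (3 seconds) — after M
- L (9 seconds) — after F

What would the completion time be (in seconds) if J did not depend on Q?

Original critical path: Q→J→B = 6+6+9 = 21 ⇒ 21 seconds.
Without Q→J, J's earliest start moves from 6 to 0.
New critical path: Q→M→F→L = 6+2+3+9 = 20 ⇒ 20 seconds.

20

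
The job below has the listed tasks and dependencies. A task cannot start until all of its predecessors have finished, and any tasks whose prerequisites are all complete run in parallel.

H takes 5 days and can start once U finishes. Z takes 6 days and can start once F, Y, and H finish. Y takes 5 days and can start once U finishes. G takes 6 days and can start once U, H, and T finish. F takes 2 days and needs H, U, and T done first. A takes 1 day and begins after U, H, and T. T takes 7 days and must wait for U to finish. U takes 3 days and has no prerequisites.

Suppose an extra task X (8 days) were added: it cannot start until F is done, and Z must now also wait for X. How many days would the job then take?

26

Originally the job takes 18 days.
With X inserted, Z now waits for max(F, Y, H, X).
New critical path: U→T→F→X→Z = 3+7+2+8+6 = 26 ⇒ 26 days.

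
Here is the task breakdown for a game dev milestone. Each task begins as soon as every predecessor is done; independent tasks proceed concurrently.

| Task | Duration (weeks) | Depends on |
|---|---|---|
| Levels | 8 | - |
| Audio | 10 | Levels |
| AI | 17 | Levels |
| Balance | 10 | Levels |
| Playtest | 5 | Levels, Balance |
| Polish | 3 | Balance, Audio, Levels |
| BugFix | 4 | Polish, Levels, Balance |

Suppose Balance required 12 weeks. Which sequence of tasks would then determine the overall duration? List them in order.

The binding path is Levels→Balance→Polish→BugFix = 8+10+3+4 = 25; finish at 25 weeks.
Balance is on the critical path; changing it to 12 makes that path 27 weeks.
No other chain overtakes it, so the finish is 27 weeks.

Levels, Balance, Polish, BugFix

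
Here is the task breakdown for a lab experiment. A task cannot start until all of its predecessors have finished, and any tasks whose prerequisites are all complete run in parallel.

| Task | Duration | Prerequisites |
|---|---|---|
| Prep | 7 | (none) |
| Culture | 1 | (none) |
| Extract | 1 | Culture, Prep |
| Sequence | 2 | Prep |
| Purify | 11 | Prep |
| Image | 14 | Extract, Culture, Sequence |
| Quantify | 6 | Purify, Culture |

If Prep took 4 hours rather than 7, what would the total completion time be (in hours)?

21

Baseline: Prep→Purify→Quantify = 7+11+6 = 24 → 24 hours.
Since Prep is critical, the -3 change carries straight to that chain (now 21 hours).
No other chain overtakes it, so the finish is 21 hours.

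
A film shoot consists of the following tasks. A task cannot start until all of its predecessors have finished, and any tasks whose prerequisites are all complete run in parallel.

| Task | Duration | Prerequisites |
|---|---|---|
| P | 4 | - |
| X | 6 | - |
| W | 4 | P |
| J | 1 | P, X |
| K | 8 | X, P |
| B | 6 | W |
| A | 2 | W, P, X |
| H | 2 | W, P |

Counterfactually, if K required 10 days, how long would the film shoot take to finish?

Critical path before the change: X→K = 6+8 = 14 giving 14 days.
Since K is critical, the +2 change carries straight to that chain (now 16 days).
The critical path is still X→K; finish is now 16 days.

16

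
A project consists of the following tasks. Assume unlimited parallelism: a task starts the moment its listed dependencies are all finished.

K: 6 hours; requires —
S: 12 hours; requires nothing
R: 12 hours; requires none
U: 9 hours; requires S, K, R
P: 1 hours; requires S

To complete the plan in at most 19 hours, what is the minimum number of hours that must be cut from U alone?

Current finish: 21 hours; target: 19.
U is on every critical path, so each hour cut from U cuts the finish by one (this holds down to a finish of 13).
Need 21 − 19 = 2 hours off U → U becomes 7 hours, finish becomes 19.

2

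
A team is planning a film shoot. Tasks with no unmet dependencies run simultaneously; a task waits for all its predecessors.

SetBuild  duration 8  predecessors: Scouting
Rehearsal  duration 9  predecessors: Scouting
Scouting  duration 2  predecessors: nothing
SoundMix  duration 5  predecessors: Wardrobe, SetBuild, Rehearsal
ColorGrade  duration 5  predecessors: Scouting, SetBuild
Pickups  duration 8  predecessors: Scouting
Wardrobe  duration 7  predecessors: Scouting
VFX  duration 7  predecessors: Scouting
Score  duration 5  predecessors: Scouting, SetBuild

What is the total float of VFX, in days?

7

Critical path: Scouting→Rehearsal→SoundMix = 2+9+5 = 16, so the finish is 16 days.
The longest chain containing VFX totals 9 days.
Slack of VFX = 9 − 2 = 7 days.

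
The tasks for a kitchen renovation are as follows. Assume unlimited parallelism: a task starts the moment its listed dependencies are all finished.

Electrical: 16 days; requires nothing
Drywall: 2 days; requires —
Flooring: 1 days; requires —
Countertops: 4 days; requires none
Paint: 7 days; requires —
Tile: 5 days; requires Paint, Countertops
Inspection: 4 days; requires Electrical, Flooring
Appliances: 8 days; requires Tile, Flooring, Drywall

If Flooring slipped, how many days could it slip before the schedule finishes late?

11

Electrical→Inspection = 16+4 = 20 sets the makespan at 20 days.
Longest path through Flooring: 9 days (earliest finish 1, latest finish 12).
Slack of Flooring = 11 − 0 = 11 days.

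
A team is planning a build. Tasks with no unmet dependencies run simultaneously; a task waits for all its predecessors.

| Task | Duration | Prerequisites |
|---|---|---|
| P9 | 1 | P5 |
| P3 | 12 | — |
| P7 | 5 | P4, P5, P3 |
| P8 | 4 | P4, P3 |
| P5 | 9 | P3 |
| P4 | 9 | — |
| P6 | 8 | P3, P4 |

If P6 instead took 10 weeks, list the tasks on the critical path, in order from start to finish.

The binding path is P3→P5→P7 = 12+9+5 = 26; finish at 26 weeks.
P6 is off the critical path — its longest chain is 20 weeks, giving 6 of slack.
The critical path is still P3→P5→P7; finish is now 26 weeks.

P3, P5, P7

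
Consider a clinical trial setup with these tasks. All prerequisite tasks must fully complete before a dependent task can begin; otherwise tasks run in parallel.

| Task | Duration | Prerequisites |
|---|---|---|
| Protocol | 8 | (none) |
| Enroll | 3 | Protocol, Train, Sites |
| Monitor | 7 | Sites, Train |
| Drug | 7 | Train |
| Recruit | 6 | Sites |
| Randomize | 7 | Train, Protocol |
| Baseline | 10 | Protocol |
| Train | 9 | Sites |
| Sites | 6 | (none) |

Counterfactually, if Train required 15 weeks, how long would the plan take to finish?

28

Actual critical path: Sites→Train→Randomize = 6+9+7 = 22 ⇒ 22 weeks.
Train lies on that path, so at 15 weeks the path becomes 28 weeks.
No other chain overtakes it, so the finish is 28 weeks.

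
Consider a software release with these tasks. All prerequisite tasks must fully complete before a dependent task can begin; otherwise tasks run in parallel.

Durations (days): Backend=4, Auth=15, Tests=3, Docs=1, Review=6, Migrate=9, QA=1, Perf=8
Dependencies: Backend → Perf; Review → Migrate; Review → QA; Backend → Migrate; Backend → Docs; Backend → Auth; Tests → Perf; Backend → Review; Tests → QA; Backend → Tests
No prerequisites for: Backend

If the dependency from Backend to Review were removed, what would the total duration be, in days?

19

Before: longest chain Backend→Auth = 4+15 = 19, finish 19.
Without Backend→Review, Review's earliest start moves from 4 to 0.
After: Backend→Auth = 4+15 = 19 → 19 days.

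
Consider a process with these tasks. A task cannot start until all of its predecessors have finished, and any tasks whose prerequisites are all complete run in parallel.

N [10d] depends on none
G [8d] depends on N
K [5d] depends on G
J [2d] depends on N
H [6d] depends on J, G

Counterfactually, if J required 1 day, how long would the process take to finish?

Critical path before the change: N→G→H = 10+8+6 = 24 giving 24 days.
J is off the critical path — its longest chain is 18 days, giving 6 of slack.
No other chain overtakes it, so the finish is 24 days.

24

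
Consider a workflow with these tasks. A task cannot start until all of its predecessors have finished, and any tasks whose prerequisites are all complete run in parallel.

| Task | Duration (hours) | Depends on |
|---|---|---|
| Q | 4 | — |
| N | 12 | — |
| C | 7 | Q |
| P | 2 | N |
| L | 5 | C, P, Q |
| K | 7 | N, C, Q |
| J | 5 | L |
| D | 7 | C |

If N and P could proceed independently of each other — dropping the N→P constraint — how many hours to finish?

With the dependency in place, N→P→L→J = 12+2+5+5 = 24 sets the finish at 24 hours.
Without N→P, P's earliest start moves from 12 to 0.
The longest chain is now Q→C→L→J = 4+7+5+5 = 21, so the schedule takes 21 hours.

21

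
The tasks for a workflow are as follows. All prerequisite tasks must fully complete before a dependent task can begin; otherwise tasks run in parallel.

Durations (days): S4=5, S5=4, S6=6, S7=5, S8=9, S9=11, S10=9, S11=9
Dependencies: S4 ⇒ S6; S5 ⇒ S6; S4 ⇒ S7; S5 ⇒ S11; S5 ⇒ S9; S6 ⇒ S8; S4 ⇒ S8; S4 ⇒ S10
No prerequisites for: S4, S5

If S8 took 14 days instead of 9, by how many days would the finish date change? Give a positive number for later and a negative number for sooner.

Baseline: S4→S6→S8 = 5+6+9 = 20 → 20 days.
S8 lies on that path, so at 14 days the path becomes 25 days.
The critical path is still S4→S6→S8; finish is now 25 days.
Change in finish: 25 − 20 = +5 days.

5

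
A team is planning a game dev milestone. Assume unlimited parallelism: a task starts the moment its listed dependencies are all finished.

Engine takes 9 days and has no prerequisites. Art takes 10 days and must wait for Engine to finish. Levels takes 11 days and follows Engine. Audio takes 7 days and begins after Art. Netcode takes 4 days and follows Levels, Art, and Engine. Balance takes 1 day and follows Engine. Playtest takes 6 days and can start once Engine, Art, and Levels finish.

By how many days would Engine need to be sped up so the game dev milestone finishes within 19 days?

Current finish: 26 days; target: 19.
Engine is on every critical path, so each day cut from Engine cuts the finish by one (this holds down to a finish of 18).
Need 26 − 19 = 7 days off Engine → Engine becomes 2 days, finish becomes 19.

7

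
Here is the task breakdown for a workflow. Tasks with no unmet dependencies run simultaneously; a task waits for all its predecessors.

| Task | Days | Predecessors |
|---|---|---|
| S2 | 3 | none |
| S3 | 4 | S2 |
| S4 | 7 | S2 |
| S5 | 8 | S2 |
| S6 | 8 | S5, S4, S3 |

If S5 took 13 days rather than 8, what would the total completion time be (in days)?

24

Baseline: S2→S5→S6 = 3+8+8 = 19 → 19 days.
S5 is on the critical path; changing it to 13 makes that path 24 days.
The critical path is still S2→S5→S6; finish is now 24 days.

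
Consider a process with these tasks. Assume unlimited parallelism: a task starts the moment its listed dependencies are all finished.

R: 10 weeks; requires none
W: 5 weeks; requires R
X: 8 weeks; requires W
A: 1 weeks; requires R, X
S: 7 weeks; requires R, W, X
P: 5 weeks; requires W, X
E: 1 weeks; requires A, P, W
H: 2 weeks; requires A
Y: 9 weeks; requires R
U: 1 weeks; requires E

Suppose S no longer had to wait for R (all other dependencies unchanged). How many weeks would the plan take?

Original critical path: R→W→X→S = 10+5+8+7 = 30 ⇒ 30 weeks.
Dropping R→S doesn't change S's earliest start (23); another predecessor still binds.
The longest chain is now R→W→X→S = 10+5+8+7 = 30, so the plan takes 30 weeks.

30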